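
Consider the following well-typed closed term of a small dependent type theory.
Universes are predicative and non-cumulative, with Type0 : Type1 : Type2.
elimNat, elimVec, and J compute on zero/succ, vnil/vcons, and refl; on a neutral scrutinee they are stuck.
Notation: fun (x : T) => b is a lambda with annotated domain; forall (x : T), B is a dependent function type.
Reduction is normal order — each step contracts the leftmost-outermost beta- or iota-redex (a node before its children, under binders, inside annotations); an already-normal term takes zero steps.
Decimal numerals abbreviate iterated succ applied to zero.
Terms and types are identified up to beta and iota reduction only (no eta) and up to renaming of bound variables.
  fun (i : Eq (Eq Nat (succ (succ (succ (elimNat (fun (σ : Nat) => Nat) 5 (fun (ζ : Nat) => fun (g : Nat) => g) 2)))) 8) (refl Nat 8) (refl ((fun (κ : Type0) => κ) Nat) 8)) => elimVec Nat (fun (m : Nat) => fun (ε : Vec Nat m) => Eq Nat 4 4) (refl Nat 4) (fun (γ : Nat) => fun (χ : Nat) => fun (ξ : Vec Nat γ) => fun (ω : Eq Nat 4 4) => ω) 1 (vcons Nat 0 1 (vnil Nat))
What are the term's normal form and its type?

reduced normal form:
  fun (i : Eq (Eq Nat 8 8) (refl Nat 8) (refl Nat 8)) => refl Nat 4
inferred type:
  forall (i : Eq (Eq Nat 8 8) (refl Nat 8) (refl Nat 8)), Eq Nat 4 4


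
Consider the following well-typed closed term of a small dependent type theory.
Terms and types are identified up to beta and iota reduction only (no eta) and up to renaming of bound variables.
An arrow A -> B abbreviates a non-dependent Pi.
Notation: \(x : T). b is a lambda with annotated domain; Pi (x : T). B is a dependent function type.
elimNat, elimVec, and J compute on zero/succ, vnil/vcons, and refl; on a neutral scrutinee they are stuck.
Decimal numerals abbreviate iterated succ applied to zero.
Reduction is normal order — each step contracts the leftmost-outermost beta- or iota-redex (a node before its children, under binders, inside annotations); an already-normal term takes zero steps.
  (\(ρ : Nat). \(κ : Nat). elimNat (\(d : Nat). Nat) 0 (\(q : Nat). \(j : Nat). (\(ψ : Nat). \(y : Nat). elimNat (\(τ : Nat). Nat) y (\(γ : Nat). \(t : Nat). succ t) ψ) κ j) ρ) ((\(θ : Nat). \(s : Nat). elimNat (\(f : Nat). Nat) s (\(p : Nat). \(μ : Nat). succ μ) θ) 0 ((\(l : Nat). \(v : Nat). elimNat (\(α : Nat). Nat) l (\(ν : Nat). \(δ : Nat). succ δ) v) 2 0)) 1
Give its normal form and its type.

normal form:
  2
inferred type:
  Nat
observation: reduction starts at a beta-redex, and 21 normal-order steps reach the normal form.


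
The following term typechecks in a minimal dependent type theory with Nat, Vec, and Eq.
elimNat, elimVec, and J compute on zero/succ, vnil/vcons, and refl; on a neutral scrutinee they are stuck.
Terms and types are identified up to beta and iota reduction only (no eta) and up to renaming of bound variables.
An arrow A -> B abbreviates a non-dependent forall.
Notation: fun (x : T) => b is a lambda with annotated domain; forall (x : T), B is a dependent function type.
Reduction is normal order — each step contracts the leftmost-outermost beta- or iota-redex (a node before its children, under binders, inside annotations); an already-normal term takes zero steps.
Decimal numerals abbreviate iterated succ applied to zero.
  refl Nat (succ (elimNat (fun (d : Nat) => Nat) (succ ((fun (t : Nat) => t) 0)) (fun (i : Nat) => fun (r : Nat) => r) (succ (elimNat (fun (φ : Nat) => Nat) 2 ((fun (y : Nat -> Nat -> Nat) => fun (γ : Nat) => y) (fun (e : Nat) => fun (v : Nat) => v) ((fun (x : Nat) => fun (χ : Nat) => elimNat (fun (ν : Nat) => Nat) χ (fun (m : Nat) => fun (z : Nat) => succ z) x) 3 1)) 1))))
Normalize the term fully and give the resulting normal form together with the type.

reduced normal form:
  refl Nat 2
inferred type:
  Eq Nat 2 2
observation: the term reaches its normal form after 17 normal-order steps.


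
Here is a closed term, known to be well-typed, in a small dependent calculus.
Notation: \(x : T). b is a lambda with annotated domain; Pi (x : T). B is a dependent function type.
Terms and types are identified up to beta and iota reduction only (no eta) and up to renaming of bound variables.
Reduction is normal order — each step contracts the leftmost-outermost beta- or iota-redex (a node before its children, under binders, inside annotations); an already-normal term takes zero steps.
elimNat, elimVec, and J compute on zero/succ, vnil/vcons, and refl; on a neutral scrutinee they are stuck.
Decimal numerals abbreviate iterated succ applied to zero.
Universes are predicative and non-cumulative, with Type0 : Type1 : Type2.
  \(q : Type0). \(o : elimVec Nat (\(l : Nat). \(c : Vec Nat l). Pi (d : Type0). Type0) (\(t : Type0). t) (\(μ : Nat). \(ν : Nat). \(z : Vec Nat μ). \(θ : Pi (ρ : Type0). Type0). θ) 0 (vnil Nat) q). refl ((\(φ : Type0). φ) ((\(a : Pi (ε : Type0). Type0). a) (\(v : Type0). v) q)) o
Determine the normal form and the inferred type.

resulting normal form:
  \(q : Type0). \(o : q). refl q o
type:
  Pi (q : Type0). Pi (o : q). Eq q o o
observation: the leftmost-outermost redex is an elimVec iota-redex, and normalization takes 5 steps.


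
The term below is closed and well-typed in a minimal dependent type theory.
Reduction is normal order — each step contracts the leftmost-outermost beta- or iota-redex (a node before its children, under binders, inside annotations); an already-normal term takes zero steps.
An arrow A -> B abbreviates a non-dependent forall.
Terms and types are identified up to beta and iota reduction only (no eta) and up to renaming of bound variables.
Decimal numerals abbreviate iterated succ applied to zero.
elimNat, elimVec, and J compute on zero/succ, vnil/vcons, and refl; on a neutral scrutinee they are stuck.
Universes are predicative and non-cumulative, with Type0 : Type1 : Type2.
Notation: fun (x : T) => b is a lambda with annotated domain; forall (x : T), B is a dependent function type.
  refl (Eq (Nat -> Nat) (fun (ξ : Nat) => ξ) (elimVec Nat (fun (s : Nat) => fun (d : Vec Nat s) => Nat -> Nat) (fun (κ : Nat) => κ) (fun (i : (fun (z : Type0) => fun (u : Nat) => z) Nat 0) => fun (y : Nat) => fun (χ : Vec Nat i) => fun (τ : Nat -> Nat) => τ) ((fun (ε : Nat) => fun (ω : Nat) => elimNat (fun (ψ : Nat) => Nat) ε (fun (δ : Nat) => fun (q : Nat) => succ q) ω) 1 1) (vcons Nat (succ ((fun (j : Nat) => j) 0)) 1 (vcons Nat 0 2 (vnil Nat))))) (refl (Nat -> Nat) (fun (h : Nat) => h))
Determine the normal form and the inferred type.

resulting normal form:
  refl (Eq (Nat -> Nat) (fun (ξ : Nat) => ξ) (fun (s : Nat) => s)) (refl (Nat -> Nat) (fun (d : Nat) => d))
the term's type:
  Eq (Eq (Nat -> Nat) (fun (ξ : Nat) => ξ) (fun (s : Nat) => s)) (refl (Nat -> Nat) (fun (d : Nat) => d)) (refl (Nat -> Nat) (fun (κ : Nat) => κ))


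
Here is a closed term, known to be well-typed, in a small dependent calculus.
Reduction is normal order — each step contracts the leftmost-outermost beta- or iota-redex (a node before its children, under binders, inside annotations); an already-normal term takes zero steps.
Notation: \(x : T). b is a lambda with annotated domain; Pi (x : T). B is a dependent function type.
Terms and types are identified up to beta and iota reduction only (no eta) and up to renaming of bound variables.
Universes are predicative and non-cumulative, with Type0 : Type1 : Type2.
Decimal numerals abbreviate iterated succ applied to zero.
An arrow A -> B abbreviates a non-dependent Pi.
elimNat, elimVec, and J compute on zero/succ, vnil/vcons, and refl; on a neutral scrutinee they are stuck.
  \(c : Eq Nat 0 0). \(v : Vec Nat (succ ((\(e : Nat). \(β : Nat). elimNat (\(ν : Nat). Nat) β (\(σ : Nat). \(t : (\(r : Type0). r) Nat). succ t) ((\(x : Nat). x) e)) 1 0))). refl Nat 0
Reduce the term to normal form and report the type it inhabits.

reduced normal form:
  \(c : Eq Nat 0 0). \(v : Vec Nat 2). refl Nat 0
type:
  Eq Nat 0 0 -> Vec Nat 2 -> Eq Nat 0 0


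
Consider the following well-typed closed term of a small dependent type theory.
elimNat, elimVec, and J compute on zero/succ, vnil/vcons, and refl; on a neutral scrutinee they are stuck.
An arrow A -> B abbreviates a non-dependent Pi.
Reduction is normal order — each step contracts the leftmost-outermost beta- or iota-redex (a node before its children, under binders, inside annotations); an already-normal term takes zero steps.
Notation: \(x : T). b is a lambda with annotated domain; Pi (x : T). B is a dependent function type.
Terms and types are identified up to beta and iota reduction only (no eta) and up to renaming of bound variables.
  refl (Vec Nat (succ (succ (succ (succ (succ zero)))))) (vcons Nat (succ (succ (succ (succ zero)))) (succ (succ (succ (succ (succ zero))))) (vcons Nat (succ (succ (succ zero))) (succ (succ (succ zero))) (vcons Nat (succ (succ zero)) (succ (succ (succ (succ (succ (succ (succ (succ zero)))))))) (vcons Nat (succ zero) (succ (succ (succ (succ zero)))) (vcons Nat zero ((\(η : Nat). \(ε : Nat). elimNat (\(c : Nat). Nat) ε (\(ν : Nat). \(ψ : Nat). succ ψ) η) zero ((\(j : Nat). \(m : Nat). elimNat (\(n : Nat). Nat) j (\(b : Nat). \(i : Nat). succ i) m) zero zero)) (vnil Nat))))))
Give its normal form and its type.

reduced normal form:
  refl (Vec Nat (succ (succ (succ (succ (succ zero)))))) (vcons Nat (succ (succ (succ (succ zero)))) (succ (succ (succ (succ (succ zero))))) (vcons Nat (succ (succ (succ zero))) (succ (succ (succ zero))) (vcons Nat (succ (succ zero)) (succ (succ (succ (succ (succ (succ (succ (succ zero)))))))) (vcons Nat (succ zero) (succ (succ (succ (succ zero)))) (vcons Nat zero zero (vnil Nat))))))
inferred type:
  Eq (Vec Nat (succ (succ (succ (succ (succ zero)))))) (vcons Nat (succ (succ (succ (succ zero)))) (succ (succ (succ (succ (succ zero))))) (vcons Nat (succ (succ (succ zero))) (succ (succ (succ zero))) (vcons Nat (succ (succ zero)) (succ (succ (succ (succ (succ (succ (succ (succ zero)))))))) (vcons Nat (succ zero) (succ (succ (succ (succ zero)))) (vcons Nat zero zero (vnil Nat)))))) (vcons Nat (succ (succ (succ (succ zero)))) (succ (succ (succ (succ (succ zero))))) (vcons Nat (succ (succ (succ zero))) (succ (succ (succ zero))) (vcons Nat (succ (succ zero)) (succ (succ (succ (succ (succ (succ (succ (succ zero)))))))) (vcons Nat (succ zero) (succ (succ (succ (succ zero)))) (vcons Nat zero zero (vnil Nat))))))


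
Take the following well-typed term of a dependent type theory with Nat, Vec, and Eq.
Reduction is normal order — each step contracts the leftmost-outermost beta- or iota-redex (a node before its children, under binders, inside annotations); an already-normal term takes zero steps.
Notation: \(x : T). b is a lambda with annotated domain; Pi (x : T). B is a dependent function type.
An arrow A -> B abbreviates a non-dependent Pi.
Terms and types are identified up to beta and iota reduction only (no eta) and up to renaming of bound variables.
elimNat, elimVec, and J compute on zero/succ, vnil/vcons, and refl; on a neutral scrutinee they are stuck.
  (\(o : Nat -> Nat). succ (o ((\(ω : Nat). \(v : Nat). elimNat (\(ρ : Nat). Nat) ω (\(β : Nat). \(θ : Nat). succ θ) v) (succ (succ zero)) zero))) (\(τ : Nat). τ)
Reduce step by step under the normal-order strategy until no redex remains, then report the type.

reduction (normal order):
  (\(o : Nat -> Nat). succ (o ((\(ω : Nat). \(v : Nat). elimNat (\(ρ : Nat). Nat) ω (\(β : Nat). \(θ : Nat). succ θ) v) (succ (succ zero)) zero))) (\(τ : Nat). τ)
  ~> succ ((\(o : Nat). o) ((\(ω : Nat). \(v : Nat). elimNat (\(ρ : Nat). Nat) ω (\(β : Nat). \(θ : Nat). succ θ) v) (succ (succ zero)) zero))
  ~> succ ((\(o : Nat). \(ω : Nat). elimNat (\(v : Nat). Nat) o (\(ρ : Nat). \(β : Nat). succ β) ω) (succ (succ zero)) zero)
  ~> succ ((\(o : Nat). elimNat (\(ω : Nat). Nat) (succ (succ zero)) (\(v : Nat). \(ρ : Nat). succ ρ) o) zero)
  ~> succ (elimNat (\(o : Nat). Nat) (succ (succ zero)) (\(ω : Nat). \(v : Nat). succ v) zero)
  ~> succ (succ (succ zero))
type:
  Nat


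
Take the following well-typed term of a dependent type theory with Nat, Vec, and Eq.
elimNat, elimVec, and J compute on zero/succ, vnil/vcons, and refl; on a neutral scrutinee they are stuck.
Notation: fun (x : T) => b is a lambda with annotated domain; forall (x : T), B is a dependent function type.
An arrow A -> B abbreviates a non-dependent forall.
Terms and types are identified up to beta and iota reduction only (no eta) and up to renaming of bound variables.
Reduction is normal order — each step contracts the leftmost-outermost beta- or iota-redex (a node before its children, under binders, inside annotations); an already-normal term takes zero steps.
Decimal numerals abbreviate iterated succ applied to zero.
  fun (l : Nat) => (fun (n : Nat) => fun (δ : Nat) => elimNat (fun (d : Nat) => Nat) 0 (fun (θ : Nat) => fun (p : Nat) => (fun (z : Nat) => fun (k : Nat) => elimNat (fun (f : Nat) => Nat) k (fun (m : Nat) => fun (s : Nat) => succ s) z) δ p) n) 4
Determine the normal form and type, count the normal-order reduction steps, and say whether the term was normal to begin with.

resulting normal form:
  fun (l : Nat) => fun (n : Nat) => elimNat (fun (δ : Nat) => Nat) (elimNat (fun (d : Nat) => Nat) (elimNat (fun (θ : Nat) => Nat) (elimNat (fun (p : Nat) => Nat) 0 (fun (z : Nat) => fun (k : Nat) => succ k) n) (fun (f : Nat) => fun (m : Nat) => succ m) n) (fun (s : Nat) => fun (x : Nat) => succ x) n) (fun (o : Nat) => fun (τ : Nat) => succ τ) n
type:
  Nat -> Nat -> Nat
steps to reach normal form (normal order): 22
term was already normal: no
first contracted redex: a beta-redex


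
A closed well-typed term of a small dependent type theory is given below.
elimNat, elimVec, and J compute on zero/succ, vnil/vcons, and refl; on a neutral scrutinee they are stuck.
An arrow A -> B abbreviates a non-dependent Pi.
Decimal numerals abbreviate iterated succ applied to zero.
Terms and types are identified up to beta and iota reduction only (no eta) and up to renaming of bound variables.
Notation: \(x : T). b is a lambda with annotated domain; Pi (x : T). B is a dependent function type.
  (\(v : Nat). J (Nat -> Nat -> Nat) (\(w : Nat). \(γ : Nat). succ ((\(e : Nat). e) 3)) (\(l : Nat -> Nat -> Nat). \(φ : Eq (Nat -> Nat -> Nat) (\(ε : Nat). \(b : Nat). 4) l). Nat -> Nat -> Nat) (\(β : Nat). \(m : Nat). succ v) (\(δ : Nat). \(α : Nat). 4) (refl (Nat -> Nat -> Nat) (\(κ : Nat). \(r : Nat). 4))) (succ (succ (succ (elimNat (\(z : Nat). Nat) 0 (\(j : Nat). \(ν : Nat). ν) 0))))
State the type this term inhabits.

the term's type:
  Nat -> Nat -> Nat


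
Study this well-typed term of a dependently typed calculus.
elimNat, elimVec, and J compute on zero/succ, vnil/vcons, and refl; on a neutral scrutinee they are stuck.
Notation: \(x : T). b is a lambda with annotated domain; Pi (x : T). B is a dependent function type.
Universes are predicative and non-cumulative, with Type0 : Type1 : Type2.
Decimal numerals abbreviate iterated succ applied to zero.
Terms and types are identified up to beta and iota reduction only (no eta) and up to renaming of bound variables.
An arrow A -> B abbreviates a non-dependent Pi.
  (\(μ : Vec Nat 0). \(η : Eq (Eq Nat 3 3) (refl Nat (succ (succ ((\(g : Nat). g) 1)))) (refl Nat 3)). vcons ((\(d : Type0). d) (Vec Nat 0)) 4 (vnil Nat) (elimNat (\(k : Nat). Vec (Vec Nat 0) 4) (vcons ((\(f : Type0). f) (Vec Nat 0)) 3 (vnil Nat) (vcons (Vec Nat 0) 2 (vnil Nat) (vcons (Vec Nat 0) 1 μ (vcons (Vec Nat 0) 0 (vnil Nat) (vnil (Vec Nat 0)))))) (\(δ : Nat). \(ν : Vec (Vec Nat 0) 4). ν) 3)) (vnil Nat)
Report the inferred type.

type:
  Eq (Eq Nat 3 3) (refl Nat 3) (refl Nat 3) -> Vec (Vec Nat 0) 5


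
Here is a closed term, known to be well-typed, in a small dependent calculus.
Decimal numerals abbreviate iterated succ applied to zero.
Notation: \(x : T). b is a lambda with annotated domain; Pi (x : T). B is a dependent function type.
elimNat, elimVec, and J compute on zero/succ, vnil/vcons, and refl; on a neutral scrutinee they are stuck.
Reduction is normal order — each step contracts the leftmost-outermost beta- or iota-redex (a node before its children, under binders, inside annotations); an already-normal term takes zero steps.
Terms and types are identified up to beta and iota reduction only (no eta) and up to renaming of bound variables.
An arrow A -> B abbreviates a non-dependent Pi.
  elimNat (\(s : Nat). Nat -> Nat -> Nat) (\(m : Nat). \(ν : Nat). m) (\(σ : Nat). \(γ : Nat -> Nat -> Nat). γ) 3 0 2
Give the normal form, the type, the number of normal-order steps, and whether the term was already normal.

resulting normal form:
  0
type:
  Nat
reduction steps (normal order): 12
term was already normal: no
first contracted redex: an elimNat iota-redex


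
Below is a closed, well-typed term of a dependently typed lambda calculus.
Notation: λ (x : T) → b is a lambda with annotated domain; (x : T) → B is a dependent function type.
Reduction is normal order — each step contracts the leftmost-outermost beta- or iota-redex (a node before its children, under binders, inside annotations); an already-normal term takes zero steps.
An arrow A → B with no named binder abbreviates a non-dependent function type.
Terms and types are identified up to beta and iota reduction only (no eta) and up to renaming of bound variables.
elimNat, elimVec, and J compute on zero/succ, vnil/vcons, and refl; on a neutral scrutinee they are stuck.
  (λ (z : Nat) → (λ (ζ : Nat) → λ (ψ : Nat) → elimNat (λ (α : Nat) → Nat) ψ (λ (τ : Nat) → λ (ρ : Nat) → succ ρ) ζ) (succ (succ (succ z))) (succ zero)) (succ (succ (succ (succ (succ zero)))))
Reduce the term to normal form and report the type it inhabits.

reduced normal form:
  succ (succ (succ (succ (succ (succ (succ (succ (succ zero))))))))
inferred type:
  Nat
observation: reduction starts at a beta-redex, and 28 normal-order steps reach the normal form.


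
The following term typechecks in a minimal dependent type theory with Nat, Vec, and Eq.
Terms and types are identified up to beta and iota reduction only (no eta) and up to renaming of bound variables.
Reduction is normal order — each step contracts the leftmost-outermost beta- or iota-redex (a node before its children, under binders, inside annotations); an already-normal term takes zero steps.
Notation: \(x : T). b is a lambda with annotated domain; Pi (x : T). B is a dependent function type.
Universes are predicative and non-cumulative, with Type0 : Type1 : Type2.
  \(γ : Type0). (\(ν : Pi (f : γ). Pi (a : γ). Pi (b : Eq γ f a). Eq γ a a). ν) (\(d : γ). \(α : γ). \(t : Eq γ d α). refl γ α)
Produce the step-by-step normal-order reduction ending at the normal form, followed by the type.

normal-order reduction:
  \(γ : Type0). (\(ν : Pi (f : γ). Pi (a : γ). Pi (b : Eq γ f a). Eq γ a a). ν) (\(d : γ). \(α : γ). \(t : Eq γ d α). refl γ α)
  ~> \(γ : Type0). \(ν : γ). \(f : γ). \(a : Eq γ ν f). refl γ f
inferred type:
  Pi (γ : Type0). Pi (ν : γ). Pi (f : γ). Pi (a : Eq γ ν f). Eq γ f f


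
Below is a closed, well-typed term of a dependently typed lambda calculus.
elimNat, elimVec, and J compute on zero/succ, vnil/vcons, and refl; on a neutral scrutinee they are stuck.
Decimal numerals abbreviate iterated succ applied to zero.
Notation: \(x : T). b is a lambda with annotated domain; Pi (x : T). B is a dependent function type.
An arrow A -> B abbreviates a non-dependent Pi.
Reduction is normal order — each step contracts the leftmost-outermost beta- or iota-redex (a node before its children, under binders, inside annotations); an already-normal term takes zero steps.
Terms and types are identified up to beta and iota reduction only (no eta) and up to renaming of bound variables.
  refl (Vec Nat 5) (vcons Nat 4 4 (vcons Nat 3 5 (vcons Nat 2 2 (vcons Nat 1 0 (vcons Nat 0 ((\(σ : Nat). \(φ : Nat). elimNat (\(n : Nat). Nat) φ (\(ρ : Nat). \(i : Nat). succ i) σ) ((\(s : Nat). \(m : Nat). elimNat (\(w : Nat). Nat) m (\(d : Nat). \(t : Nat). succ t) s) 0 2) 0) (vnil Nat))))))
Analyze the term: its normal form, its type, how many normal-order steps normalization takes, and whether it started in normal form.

reduced normal form:
  refl (Vec Nat 5) (vcons Nat 4 4 (vcons Nat 3 5 (vcons Nat 2 2 (vcons Nat 1 0 (vcons Nat 0 2 (vnil Nat))))))
the term's type:
  Eq (Vec Nat 5) (vcons Nat 4 4 (vcons Nat 3 5 (vcons Nat 2 2 (vcons Nat 1 0 (vcons Nat 0 2 (vnil Nat)))))) (vcons Nat 4 4 (vcons Nat 3 5 (vcons Nat 2 2 (vcons Nat 1 0 (vcons Nat 0 2 (vnil Nat))))))
steps to reach normal form (normal order): 12
term was already normal: no
first contracted redex: a beta-redex


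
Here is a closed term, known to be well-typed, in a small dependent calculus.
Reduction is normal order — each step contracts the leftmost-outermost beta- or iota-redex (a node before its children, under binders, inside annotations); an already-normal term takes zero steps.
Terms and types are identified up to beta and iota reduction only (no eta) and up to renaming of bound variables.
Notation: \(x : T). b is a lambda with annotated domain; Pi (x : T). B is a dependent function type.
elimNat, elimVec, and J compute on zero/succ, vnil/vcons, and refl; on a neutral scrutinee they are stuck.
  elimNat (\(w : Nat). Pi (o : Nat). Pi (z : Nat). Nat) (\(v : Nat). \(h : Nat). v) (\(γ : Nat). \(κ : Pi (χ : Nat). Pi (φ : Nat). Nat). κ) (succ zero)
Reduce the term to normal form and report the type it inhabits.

reduced normal form:
  \(w : Nat). \(o : Nat). w
type:
  Pi (w : Nat). Pi (o : Nat). Nat
observation: the term reaches its normal form after 4 normal-order steps.


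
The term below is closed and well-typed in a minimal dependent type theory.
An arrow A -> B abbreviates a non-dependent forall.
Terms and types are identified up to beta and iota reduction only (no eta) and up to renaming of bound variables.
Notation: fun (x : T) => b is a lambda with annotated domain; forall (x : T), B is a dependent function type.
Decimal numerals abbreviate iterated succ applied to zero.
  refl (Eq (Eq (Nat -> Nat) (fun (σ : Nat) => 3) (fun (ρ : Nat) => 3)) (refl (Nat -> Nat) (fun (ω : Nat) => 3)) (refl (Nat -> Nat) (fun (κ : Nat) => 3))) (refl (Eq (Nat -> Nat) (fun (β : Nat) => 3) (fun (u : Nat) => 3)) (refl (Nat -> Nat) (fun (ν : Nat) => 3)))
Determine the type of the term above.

inferred type:
  Eq (Eq (Eq (Nat -> Nat) (fun (σ : Nat) => 3) (fun (ρ : Nat) => 3)) (refl (Nat -> Nat) (fun (ω : Nat) => 3)) (refl (Nat -> Nat) (fun (κ : Nat) => 3))) (refl (Eq (Nat -> Nat) (fun (β : Nat) => 3) (fun (u : Nat) => 3)) (refl (Nat -> Nat) (fun (ν : Nat) => 3))) (refl (Eq (Nat -> Nat) (fun (b : Nat) => 3) (fun (d : Nat) => 3)) (refl (Nat -> Nat) (fun (y : Nat) => 3)))


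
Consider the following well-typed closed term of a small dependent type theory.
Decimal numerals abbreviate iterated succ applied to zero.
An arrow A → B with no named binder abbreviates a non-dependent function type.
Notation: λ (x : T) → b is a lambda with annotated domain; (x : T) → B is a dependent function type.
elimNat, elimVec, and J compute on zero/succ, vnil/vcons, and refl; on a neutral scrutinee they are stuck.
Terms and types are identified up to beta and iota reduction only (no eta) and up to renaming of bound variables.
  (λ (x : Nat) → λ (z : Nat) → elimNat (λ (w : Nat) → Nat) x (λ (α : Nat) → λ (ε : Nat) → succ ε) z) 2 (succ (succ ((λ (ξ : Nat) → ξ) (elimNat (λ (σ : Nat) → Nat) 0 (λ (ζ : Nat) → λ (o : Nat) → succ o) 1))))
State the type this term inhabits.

the term's type:
  Nat


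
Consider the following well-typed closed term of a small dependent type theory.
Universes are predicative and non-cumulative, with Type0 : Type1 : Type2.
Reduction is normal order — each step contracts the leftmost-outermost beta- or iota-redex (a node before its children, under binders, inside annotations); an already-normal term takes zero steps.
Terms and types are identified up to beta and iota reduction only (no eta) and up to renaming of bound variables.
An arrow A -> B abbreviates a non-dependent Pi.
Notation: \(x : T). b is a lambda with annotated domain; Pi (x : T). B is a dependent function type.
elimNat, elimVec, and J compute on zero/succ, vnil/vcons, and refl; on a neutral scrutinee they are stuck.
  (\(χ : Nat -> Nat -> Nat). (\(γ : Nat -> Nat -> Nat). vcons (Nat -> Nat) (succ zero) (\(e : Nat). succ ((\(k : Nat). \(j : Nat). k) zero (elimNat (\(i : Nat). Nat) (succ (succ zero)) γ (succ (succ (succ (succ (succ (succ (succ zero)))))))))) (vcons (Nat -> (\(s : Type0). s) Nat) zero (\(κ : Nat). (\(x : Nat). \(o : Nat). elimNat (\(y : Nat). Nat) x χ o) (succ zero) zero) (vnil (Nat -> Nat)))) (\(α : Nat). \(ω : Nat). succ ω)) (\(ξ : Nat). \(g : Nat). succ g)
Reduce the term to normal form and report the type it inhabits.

reduced normal form:
  vcons (Nat -> Nat) (succ zero) (\(χ : Nat). succ zero) (vcons (Nat -> Nat) zero (\(γ : Nat). succ zero) (vnil (Nat -> Nat)))
inferred type:
  Vec (Nat -> Nat) (succ (succ zero))
observation: the term reaches its normal form after 8 normal-order steps.


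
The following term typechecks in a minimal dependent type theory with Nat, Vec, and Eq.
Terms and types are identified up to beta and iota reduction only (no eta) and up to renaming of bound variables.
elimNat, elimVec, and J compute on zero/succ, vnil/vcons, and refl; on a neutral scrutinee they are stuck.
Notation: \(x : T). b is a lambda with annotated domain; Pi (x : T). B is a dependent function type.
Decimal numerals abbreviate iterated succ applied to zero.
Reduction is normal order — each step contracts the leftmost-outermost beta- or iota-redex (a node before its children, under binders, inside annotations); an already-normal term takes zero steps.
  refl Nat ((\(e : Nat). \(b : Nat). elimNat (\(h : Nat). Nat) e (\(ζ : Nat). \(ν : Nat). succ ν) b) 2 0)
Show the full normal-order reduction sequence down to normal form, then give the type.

normal-order reduction sequence:
  refl Nat ((\(e : Nat). \(b : Nat). elimNat (\(h : Nat). Nat) e (\(ζ : Nat). \(ν : Nat). succ ν) b) 2 0)
  ~> refl Nat ((\(e : Nat). elimNat (\(b : Nat). Nat) 2 (\(h : Nat). \(ζ : Nat). succ ζ) e) 0)
  ~> refl Nat (elimNat (\(e : Nat). Nat) 2 (\(b : Nat). \(h : Nat). succ h) 0)
  ~> refl Nat 2
inferred type:
  Eq Nat 2 2


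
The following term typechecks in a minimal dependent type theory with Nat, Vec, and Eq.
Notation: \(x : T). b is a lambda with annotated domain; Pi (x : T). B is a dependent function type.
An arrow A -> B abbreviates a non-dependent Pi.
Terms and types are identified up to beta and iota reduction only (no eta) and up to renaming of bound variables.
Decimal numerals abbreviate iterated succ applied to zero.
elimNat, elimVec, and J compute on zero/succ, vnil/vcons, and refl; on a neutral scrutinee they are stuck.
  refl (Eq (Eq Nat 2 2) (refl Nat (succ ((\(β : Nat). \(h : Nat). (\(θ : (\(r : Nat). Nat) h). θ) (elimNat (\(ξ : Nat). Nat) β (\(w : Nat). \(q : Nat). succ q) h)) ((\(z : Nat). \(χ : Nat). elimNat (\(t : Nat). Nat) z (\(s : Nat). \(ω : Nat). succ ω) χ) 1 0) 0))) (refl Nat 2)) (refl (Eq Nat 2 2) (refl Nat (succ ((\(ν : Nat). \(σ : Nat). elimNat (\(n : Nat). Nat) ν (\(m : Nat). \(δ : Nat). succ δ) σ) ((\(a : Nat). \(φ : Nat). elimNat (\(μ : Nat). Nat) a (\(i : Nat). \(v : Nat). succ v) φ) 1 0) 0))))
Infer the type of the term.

type:
  Eq (Eq (Eq Nat 2 2) (refl Nat 2) (refl Nat 2)) (refl (Eq Nat 2 2) (refl Nat 2)) (refl (Eq Nat 2 2) (refl Nat 2))


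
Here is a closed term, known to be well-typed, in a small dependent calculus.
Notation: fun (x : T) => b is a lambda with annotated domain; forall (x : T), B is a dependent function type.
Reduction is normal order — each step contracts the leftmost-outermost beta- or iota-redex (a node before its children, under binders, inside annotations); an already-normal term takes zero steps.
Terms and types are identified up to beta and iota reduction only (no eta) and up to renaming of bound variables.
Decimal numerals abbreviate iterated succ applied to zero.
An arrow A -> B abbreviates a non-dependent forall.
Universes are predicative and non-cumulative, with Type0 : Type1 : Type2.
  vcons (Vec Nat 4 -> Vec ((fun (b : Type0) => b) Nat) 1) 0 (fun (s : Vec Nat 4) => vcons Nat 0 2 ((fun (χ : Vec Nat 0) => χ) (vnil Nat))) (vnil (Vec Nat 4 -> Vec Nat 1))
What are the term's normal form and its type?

normal form:
  vcons (Vec Nat 4 -> Vec Nat 1) 0 (fun (b : Vec Nat 4) => vcons Nat 0 2 (vnil Nat)) (vnil (Vec Nat 4 -> Vec Nat 1))
inferred type:
  Vec (Vec Nat 4 -> Vec Nat 1) 1
observation: 2 normal-order steps separate the term from its normal form.


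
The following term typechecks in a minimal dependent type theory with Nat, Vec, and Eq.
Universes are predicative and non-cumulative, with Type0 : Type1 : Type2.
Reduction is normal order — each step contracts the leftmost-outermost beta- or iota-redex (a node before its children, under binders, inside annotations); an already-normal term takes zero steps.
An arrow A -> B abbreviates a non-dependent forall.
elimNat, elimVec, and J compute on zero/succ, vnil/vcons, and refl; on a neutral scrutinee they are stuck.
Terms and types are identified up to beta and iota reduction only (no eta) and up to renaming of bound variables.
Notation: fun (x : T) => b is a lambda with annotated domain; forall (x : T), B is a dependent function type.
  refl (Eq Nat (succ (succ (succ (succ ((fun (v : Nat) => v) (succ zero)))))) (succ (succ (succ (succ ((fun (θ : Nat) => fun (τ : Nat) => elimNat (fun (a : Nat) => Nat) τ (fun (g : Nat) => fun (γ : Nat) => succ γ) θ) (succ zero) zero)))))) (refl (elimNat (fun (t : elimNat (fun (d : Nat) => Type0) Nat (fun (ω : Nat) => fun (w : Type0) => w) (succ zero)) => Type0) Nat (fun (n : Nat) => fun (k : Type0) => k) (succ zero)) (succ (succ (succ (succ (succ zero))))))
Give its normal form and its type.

resulting normal form:
  refl (Eq Nat (succ (succ (succ (succ (succ zero))))) (succ (succ (succ (succ (succ zero)))))) (refl Nat (succ (succ (succ (succ (succ zero))))))
the term's type:
  Eq (Eq Nat (succ (succ (succ (succ (succ zero))))) (succ (succ (succ (succ (succ zero)))))) (refl Nat (succ (succ (succ (succ (succ zero)))))) (refl Nat (succ (succ (succ (succ (succ zero))))))
observation: the term reaches its normal form after 11 normal-order steps.


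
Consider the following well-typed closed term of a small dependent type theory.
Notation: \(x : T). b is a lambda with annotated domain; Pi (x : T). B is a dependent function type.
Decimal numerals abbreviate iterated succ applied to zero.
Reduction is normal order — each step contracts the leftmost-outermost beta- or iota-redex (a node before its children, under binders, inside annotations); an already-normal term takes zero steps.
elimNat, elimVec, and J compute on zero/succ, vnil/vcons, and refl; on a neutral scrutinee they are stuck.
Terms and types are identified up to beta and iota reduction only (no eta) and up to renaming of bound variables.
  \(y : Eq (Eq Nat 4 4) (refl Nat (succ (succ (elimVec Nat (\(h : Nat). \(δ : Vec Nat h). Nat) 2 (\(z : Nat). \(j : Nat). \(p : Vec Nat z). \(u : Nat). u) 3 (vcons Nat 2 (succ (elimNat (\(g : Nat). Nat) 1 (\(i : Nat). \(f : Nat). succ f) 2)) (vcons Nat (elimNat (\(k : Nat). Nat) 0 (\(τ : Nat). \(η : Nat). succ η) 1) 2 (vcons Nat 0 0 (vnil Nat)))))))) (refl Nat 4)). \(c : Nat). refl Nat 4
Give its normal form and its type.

reduced normal form:
  \(y : Eq (Eq Nat 4 4) (refl Nat 4) (refl Nat 4)). \(h : Nat). refl Nat 4
inferred type:
  Pi (y : Eq (Eq Nat 4 4) (refl Nat 4) (refl Nat 4)). Pi (h : Nat). Eq Nat 4 4


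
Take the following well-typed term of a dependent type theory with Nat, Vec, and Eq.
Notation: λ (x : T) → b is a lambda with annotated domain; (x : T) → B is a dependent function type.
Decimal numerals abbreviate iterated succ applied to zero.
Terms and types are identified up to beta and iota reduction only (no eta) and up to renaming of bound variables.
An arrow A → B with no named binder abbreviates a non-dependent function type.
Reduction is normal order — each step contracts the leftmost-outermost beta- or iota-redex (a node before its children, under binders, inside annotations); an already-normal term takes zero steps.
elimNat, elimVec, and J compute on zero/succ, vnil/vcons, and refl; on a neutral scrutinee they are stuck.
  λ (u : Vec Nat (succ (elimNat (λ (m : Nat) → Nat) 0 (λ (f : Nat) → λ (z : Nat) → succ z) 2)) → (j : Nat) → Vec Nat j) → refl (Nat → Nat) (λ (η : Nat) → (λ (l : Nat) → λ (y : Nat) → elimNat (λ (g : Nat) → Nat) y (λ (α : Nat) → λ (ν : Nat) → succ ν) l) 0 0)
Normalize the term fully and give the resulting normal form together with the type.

reduced normal form:
  λ (u : Vec Nat 3 → (m : Nat) → Vec Nat m) → refl (Nat → Nat) (λ (f : Nat) → 0)
inferred type:
  (Vec Nat 3 → (u : Nat) → Vec Nat u) → Eq (Nat → Nat) (λ (m : Nat) → 0) (λ (f : Nat) → 0)
observation: normalization takes exactly 10 steps under the normal-order strategy.


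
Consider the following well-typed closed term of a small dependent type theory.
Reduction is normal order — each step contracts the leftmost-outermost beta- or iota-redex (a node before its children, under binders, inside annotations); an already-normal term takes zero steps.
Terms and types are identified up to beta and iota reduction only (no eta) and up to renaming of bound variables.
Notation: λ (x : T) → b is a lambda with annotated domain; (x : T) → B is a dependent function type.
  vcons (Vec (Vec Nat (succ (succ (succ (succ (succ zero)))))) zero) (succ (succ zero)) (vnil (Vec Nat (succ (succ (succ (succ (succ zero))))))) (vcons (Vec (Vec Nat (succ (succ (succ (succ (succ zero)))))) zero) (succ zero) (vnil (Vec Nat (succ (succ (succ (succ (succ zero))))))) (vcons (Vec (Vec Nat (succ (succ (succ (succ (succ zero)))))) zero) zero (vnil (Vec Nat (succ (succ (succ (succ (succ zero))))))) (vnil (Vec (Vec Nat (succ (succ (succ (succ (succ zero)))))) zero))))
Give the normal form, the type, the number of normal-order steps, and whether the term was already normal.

resulting normal form:
  vcons (Vec (Vec Nat (succ (succ (succ (succ (succ zero)))))) zero) (succ (succ zero)) (vnil (Vec Nat (succ (succ (succ (succ (succ zero))))))) (vcons (Vec (Vec Nat (succ (succ (succ (succ (succ zero)))))) zero) (succ zero) (vnil (Vec Nat (succ (succ (succ (succ (succ zero))))))) (vcons (Vec (Vec Nat (succ (succ (succ (succ (succ zero)))))) zero) zero (vnil (Vec Nat (succ (succ (succ (succ (succ zero))))))) (vnil (Vec (Vec Nat (succ (succ (succ (succ (succ zero)))))) zero))))
the term's type:
  Vec (Vec (Vec Nat (succ (succ (succ (succ (succ zero)))))) zero) (succ (succ (succ zero)))
normal-order step count: 0
already normal: yes


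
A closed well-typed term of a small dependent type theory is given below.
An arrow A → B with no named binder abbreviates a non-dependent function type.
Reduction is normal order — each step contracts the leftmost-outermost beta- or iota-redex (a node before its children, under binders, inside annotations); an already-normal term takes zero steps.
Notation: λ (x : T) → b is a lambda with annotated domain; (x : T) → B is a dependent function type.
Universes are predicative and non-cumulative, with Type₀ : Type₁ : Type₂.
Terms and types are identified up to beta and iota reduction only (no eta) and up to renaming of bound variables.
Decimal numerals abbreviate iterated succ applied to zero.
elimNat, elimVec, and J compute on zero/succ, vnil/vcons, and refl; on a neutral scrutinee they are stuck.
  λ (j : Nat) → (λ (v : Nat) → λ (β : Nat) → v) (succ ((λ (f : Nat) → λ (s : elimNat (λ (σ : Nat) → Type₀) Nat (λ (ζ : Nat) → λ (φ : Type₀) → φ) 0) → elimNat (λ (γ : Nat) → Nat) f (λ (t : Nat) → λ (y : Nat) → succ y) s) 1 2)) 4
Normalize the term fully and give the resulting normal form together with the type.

resulting normal form:
  λ (j : Nat) → 4
inferred type:
  Nat → Nat


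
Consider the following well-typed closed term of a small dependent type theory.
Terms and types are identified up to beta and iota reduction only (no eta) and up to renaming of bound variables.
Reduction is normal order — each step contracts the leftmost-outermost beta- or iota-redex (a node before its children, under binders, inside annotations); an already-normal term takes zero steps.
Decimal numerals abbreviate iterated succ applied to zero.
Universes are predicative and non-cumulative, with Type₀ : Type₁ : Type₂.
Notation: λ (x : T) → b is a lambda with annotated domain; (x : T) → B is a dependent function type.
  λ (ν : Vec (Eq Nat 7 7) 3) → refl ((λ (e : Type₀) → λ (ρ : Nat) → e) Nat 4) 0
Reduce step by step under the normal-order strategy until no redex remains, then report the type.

normal-order reduction:
  λ (ν : Vec (Eq Nat 7 7) 3) → refl ((λ (e : Type₀) → λ (ρ : Nat) → e) Nat 4) 0
  ~> λ (ν : Vec (Eq Nat 7 7) 3) → refl ((λ (e : Nat) → Nat) 4) 0
  ~> λ (ν : Vec (Eq Nat 7 7) 3) → refl Nat 0
type:
  (ν : Vec (Eq Nat 7 7) 3) → Eq Nat 0 0


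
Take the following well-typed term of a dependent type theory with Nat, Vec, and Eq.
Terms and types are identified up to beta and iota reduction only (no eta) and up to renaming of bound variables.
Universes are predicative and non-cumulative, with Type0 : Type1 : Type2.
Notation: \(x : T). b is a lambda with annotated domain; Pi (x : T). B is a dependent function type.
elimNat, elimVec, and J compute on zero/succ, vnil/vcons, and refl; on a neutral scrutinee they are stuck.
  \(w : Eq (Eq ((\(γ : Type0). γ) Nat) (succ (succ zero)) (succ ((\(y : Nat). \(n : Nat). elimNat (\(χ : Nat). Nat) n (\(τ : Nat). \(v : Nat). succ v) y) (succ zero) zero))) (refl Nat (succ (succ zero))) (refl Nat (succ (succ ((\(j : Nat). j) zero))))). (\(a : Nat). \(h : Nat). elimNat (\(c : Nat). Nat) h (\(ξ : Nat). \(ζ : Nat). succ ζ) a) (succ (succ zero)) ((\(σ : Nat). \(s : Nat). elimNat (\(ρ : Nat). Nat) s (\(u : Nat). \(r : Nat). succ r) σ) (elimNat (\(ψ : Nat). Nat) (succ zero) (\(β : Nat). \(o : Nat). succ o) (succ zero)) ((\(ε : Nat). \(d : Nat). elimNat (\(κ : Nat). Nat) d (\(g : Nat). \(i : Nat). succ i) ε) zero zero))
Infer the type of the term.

type:
  Pi (w : Eq (Eq Nat (succ (succ zero)) (succ (succ zero))) (refl Nat (succ (succ zero))) (refl Nat (succ (succ zero)))). Nat


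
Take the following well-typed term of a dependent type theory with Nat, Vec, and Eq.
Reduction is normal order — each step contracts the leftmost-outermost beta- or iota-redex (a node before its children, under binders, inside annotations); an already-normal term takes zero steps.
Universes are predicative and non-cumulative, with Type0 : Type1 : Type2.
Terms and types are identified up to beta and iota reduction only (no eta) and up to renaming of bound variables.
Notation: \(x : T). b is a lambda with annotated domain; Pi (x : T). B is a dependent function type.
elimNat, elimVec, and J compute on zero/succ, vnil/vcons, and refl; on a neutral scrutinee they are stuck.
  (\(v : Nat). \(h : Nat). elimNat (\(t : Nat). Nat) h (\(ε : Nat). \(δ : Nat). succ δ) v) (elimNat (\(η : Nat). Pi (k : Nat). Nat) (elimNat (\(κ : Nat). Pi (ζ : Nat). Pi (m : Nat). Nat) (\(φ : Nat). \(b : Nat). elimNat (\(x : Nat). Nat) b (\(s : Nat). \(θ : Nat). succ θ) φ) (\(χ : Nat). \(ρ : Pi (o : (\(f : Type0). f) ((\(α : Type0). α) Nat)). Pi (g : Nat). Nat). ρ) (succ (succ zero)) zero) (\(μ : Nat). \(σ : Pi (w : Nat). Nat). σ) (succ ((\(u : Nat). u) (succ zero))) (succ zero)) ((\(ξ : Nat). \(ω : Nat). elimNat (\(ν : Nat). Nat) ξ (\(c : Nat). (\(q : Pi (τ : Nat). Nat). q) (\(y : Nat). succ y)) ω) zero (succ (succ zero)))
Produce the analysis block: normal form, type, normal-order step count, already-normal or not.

normal form:
  succ (succ (succ zero))
the term's type:
  Nat
steps to reach normal form (normal order): 35
started in normal form: no
first contracted redex: a beta-redex


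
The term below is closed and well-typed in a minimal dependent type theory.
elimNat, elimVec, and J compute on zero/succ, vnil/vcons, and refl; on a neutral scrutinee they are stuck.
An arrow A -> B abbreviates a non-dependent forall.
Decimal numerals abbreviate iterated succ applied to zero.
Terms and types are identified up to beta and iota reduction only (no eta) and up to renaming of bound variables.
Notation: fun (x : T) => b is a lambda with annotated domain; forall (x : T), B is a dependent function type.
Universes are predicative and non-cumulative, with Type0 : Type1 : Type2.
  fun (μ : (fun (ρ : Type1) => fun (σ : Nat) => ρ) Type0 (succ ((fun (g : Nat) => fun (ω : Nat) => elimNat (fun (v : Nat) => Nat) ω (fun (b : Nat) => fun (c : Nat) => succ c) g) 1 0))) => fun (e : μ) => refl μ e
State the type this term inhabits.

the term's type:
  forall (μ : Type0), forall (ρ : μ), Eq μ ρ ρ
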